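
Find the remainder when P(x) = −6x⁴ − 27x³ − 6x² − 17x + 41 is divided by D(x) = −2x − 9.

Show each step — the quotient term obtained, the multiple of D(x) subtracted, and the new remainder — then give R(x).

Step 1: lead(−6x⁴ − 27x³ − 6x² − 17x + 41) ÷ lead(D) = −6x⁴ ÷ −2x = 3x³. Subtract (3x³)·D = −6x⁴ − 27x³. Remainder: −6x² − 17x + 41.
Step 2: lead(−6x² − 17x + 41) ÷ lead(D) = −6x² ÷ −2x = 3x. Subtract (3x)·D = −6x² − 27x. Remainder: 10x + 41.
Step 3: lead(10x + 41) ÷ lead(D) = 10x ÷ −2x = −5. Subtract (−5)·D = 10x + 45. Remainder: −4.

R(x) = −4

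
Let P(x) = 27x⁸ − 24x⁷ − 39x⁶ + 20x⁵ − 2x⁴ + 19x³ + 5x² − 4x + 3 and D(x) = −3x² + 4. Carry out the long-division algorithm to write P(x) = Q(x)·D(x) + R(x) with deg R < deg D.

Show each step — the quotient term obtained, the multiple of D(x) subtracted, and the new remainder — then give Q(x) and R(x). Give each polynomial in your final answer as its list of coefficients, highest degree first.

Q = [-9, 8, 1, 4, 2, -1, 1]; R = [-1]

Step 1: lead(27x⁸ − 24x⁷ − 39x⁶ + 20x⁵ − 2x⁴ + 19x³ + 5x² − 4x + 3) ÷ lead(D) = 27x⁸ ÷ −3x² = −9x⁶. Subtract (−9x⁶)·D = 27x⁸ − 36x⁶. Remainder: −24x⁷ − 3x⁶ + 20x⁵ − 2x⁴ + 19x³ + 5x² − 4x + 3.
Step 2: lead(−24x⁷ − 3x⁶ + 20x⁵ − 2x⁴ + 19x³ + 5x² − 4x + 3) ÷ lead(D) = −24x⁷ ÷ −3x² = 8x⁵. Subtract (8x⁵)·D = −24x⁷ + 32x⁵. Remainder: −3x⁶ − 12x⁵ − 2x⁴ + 19x³ + 5x² − 4x + 3.
Step 3: lead(−3x⁶ − 12x⁵ − 2x⁴ + 19x³ + 5x² − 4x + 3) ÷ lead(D) = −3x⁶ ÷ −3x² = x⁴. Subtract (x⁴)·D = −3x⁶ + 4x⁴. Remainder: −12x⁵ − 6x⁴ + 19x³ + 5x² − 4x + 3.
Step 4: lead(−12x⁵ − 6x⁴ + 19x³ + 5x² − 4x + 3) ÷ lead(D) = −12x⁵ ÷ −3x² = 4x³. Subtract (4x³)·D = −12x⁵ + 16x³. Remainder: −6x⁴ + 3x³ + 5x² − 4x + 3.
Step 5: lead(−6x⁴ + 3x³ + 5x² − 4x + 3) ÷ lead(D) = −6x⁴ ÷ −3x² = 2x². Subtract (2x²)·D = −6x⁴ + 8x². Remainder: 3x³ − 3x² − 4x + 3.
Step 6: lead(3x³ − 3x² − 4x + 3) ÷ lead(D) = 3x³ ÷ −3x² = −x. Subtract (−x)·D = 3x³ − 4x. Remainder: −3x² + 3.
Step 7: lead(−3x² + 3) ÷ lead(D) = −3x² ÷ −3x² = 1. Subtract (1)·D = −3x² + 4. Remainder: −1.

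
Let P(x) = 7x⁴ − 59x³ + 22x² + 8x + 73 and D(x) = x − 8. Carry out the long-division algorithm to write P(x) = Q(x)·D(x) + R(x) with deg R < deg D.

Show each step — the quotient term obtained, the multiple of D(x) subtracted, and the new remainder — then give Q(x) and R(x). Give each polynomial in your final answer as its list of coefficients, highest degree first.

Q = [7, -3, -2, -8]; R = [9]

Step 1: lead(7x⁴ − 59x³ + 22x² + 8x + 73) ÷ lead(D) = 7x⁴ ÷ x = 7x³. Subtract (7x³)·D = 7x⁴ − 56x³. Remainder: −3x³ + 22x² + 8x + 73.
Step 2: lead(−3x³ + 22x² + 8x + 73) ÷ lead(D) = −3x³ ÷ x = −3x². Subtract (−3x²)·D = −3x³ + 24x². Remainder: −2x² + 8x + 73.
Step 3: lead(−2x² + 8x + 73) ÷ lead(D) = −2x² ÷ x = −2x. Subtract (−2x)·D = −2x² + 16x. Remainder: −8x + 73.
Step 4: lead(−8x + 73) ÷ lead(D) = −8x ÷ x = −8. Subtract (−8)·D = −8x + 64. Remainder: 9.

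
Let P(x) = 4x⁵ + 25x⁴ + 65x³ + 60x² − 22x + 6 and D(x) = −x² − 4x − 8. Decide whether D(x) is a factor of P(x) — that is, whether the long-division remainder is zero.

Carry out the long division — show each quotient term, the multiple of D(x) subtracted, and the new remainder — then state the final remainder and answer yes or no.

Step 1: lead(4x⁵ + 25x⁴ + 65x³ + 60x² − 22x + 6) ÷ lead(D) = 4x⁵ ÷ −x² = −4x³. Subtract (−4x³)·D = 4x⁵ + 16x⁴ + 32x³. Remainder: 9x⁴ + 33x³ + 60x² − 22x + 6.
Step 2: lead(9x⁴ + 33x³ + 60x² − 22x + 6) ÷ lead(D) = 9x⁴ ÷ −x² = −9x². Subtract (−9x²)·D = 9x⁴ + 36x³ + 72x². Remainder: −3x³ − 12x² − 22x + 6.
Step 3: lead(−3x³ − 12x² − 22x + 6) ÷ lead(D) = −3x³ ÷ −x² = 3x. Subtract (3x)·D = −3x³ − 12x² − 24x. Remainder: 2x + 6.

R(x) = 2x + 6, so D(x) is not a factor of P(x). no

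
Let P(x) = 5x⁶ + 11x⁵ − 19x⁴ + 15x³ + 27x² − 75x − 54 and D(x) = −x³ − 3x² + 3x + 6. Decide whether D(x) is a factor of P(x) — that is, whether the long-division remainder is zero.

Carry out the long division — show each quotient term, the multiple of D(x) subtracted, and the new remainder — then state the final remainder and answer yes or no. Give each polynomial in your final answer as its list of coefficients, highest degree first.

R = [0], so D(x) is a factor of P(x). yes

Step 1: lead(5x⁶ + 11x⁵ − 19x⁴ + 15x³ + 27x² − 75x − 54) ÷ lead(D) = 5x⁶ ÷ −x³ = −5x³. Subtract (−5x³)·D = 5x⁶ + 15x⁵ − 15x⁴ − 30x³. Remainder: −4x⁵ − 4x⁴ + 45x³ + 27x² − 75x − 54.
Step 2: lead(−4x⁵ − 4x⁴ + 45x³ + 27x² − 75x − 54) ÷ lead(D) = −4x⁵ ÷ −x³ = 4x². Subtract (4x²)·D = −4x⁵ − 12x⁴ + 12x³ + 24x². Remainder: 8x⁴ + 33x³ + 3x² − 75x − 54.
Step 3: lead(8x⁴ + 33x³ + 3x² − 75x − 54) ÷ lead(D) = 8x⁴ ÷ −x³ = −8x. Subtract (−8x)·D = 8x⁴ + 24x³ − 24x² − 48x. Remainder: 9x³ + 27x² − 27x − 54.
Step 4: lead(9x³ + 27x² − 27x − 54) ÷ lead(D) = 9x³ ÷ −x³ = −9. Subtract (−9)·D = 9x³ + 27x² − 27x − 54. Remainder: 0.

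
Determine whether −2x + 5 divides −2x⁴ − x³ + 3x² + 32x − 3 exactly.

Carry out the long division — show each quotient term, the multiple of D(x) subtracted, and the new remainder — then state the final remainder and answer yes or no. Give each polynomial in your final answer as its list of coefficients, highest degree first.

R = [2], so D(x) is not a factor of P(x). no

Step 1: lead(−2x⁴ − x³ + 3x² + 32x − 3) ÷ lead(D) = −2x⁴ ÷ −2x = x³. Subtract (x³)·D = −2x⁴ + 5x³. Remainder: −6x³ + 3x² + 32x − 3.
Step 2: lead(−6x³ + 3x² + 32x − 3) ÷ lead(D) = −6x³ ÷ −2x = 3x². Subtract (3x²)·D = −6x³ + 15x². Remainder: −12x² + 32x − 3.
Step 3: lead(−12x² + 32x − 3) ÷ lead(D) = −12x² ÷ −2x = 6x. Subtract (6x)·D = −12x² + 30x. Remainder: 2x − 3.
Step 4: lead(2x − 3) ÷ lead(D) = 2x ÷ −2x = −1. Subtract (−1)·D = 2x − 5. Remainder: 2.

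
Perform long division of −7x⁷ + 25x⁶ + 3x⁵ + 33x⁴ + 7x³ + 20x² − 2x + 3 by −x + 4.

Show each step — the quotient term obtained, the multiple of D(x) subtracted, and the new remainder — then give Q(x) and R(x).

Q(x) = 7x⁶ + 3x⁵ + 9x⁴ + 3x³ + 5x² + 2; R(x) = −5

Step 1: lead(−7x⁷ + 25x⁶ + 3x⁵ + 33x⁴ + 7x³ + 20x² − 2x + 3) ÷ lead(D) = −7x⁷ ÷ −x = 7x⁶. Subtract (7x⁶)·D = −7x⁷ + 28x⁶. Remainder: −3x⁶ + 3x⁵ + 33x⁴ + 7x³ + 20x² − 2x + 3.
Step 2: lead(−3x⁶ + 3x⁵ + 33x⁴ + 7x³ + 20x² − 2x + 3) ÷ lead(D) = −3x⁶ ÷ −x = 3x⁵. Subtract (3x⁵)·D = −3x⁶ + 12x⁵. Remainder: −9x⁵ + 33x⁴ + 7x³ + 20x² − 2x + 3.
Step 3: lead(−9x⁵ + 33x⁴ + 7x³ + 20x² − 2x + 3) ÷ lead(D) = −9x⁵ ÷ −x = 9x⁴. Subtract (9x⁴)·D = −9x⁵ + 36x⁴. Remainder: −3x⁴ + 7x³ + 20x² − 2x + 3.
Step 4: lead(−3x⁴ + 7x³ + 20x² − 2x + 3) ÷ lead(D) = −3x⁴ ÷ −x = 3x³. Subtract (3x³)·D = −3x⁴ + 12x³. Remainder: −5x³ + 20x² − 2x + 3.
Step 5: lead(−5x³ + 20x² − 2x + 3) ÷ lead(D) = −5x³ ÷ −x = 5x². Subtract (5x²)·D = −5x³ + 20x². Remainder: −2x + 3.
Step 6: lead(−2x + 3) ÷ lead(D) = −2x ÷ −x = 2. Subtract (2)·D = −2x + 8. Remainder: −5.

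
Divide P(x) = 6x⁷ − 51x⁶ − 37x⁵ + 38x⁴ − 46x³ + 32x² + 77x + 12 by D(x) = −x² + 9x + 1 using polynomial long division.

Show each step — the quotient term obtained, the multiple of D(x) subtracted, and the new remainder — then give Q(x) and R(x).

Step 1: lead(6x⁷ − 51x⁶ − 37x⁵ + 38x⁴ − 46x³ + 32x² + 77x + 12) ÷ lead(D) = 6x⁷ ÷ −x² = −6x⁵. Subtract (−6x⁵)·D = 6x⁷ − 54x⁶ − 6x⁵. Remainder: 3x⁶ − 31x⁵ + 38x⁴ − 46x³ + 32x² + 77x + 12.
Step 2: lead(3x⁶ − 31x⁵ + 38x⁴ − 46x³ + 32x² + 77x + 12) ÷ lead(D) = 3x⁶ ÷ −x² = −3x⁴. Subtract (−3x⁴)·D = 3x⁶ − 27x⁵ − 3x⁴. Remainder: −4x⁵ + 41x⁴ − 46x³ + 32x² + 77x + 12.
Step 3: lead(−4x⁵ + 41x⁴ − 46x³ + 32x² + 77x + 12) ÷ lead(D) = −4x⁵ ÷ −x² = 4x³. Subtract (4x³)·D = −4x⁵ + 36x⁴ + 4x³. Remainder: 5x⁴ − 50x³ + 32x² + 77x + 12.
Step 4: lead(5x⁴ − 50x³ + 32x² + 77x + 12) ÷ lead(D) = 5x⁴ ÷ −x² = −5x². Subtract (−5x²)·D = 5x⁴ − 45x³ − 5x². Remainder: −5x³ + 37x² + 77x + 12.
Step 5: lead(−5x³ + 37x² + 77x + 12) ÷ lead(D) = −5x³ ÷ −x² = 5x. Subtract (5x)·D = −5x³ + 45x² + 5x. Remainder: −8x² + 72x + 12.
Step 6: lead(−8x² + 72x + 12) ÷ lead(D) = −8x² ÷ −x² = 8. Subtract (8)·D = −8x² + 72x + 8. Remainder: 4.

Q(x) = −6x⁵ − 3x⁴ + 4x³ − 5x² + 5x + 8; R(x) = 4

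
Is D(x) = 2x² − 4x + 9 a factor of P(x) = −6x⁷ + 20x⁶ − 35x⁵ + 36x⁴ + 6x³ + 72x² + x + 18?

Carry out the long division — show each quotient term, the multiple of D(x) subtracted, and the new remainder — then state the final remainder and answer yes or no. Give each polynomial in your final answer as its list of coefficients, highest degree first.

R = [0], so D(x) is a factor of P(x). yes

Step 1: lead(−6x⁷ + 20x⁶ − 35x⁵ + 36x⁴ + 6x³ + 72x² + x + 18) ÷ lead(D) = −6x⁷ ÷ 2x² = −3x⁵. Subtract (−3x⁵)·D = −6x⁷ + 12x⁶ − 27x⁵. Remainder: 8x⁶ − 8x⁵ + 36x⁴ + 6x³ + 72x² + x + 18.
Step 2: lead(8x⁶ − 8x⁵ + 36x⁴ + 6x³ + 72x² + x + 18) ÷ lead(D) = 8x⁶ ÷ 2x² = 4x⁴. Subtract (4x⁴)·D = 8x⁶ − 16x⁵ + 36x⁴. Remainder: 8x⁵ + 6x³ + 72x² + x + 18.
Step 3: lead(8x⁵ + 6x³ + 72x² + x + 18) ÷ lead(D) = 8x⁵ ÷ 2x² = 4x³. Subtract (4x³)·D = 8x⁵ − 16x⁴ + 36x³. Remainder: 16x⁴ − 30x³ + 72x² + x + 18.
Step 4: lead(16x⁴ − 30x³ + 72x² + x + 18) ÷ lead(D) = 16x⁴ ÷ 2x² = 8x². Subtract (8x²)·D = 16x⁴ − 32x³ + 72x². Remainder: 2x³ + x + 18.
Step 5: lead(2x³ + x + 18) ÷ lead(D) = 2x³ ÷ 2x² = x. Subtract (x)·D = 2x³ − 4x² + 9x. Remainder: 4x² − 8x + 18.
Step 6: lead(4x² − 8x + 18) ÷ lead(D) = 4x² ÷ 2x² = 2. Subtract (2)·D = 4x² − 8x + 18. Remainder: 0.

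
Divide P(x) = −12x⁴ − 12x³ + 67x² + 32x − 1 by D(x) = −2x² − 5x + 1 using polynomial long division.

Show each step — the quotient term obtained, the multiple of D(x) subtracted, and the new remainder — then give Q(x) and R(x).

Q(x) = 6x² − 9x − 8; R(x) = x + 7

Step 1: lead(−12x⁴ − 12x³ + 67x² + 32x − 1) ÷ lead(D) = −12x⁴ ÷ −2x² = 6x². Subtract (6x²)·D = −12x⁴ − 30x³ + 6x². Remainder: 18x³ + 61x² + 32x − 1.
Step 2: lead(18x³ + 61x² + 32x − 1) ÷ lead(D) = 18x³ ÷ −2x² = −9x. Subtract (−9x)·D = 18x³ + 45x² − 9x. Remainder: 16x² + 41x − 1.
Step 3: lead(16x² + 41x − 1) ÷ lead(D) = 16x² ÷ −2x² = −8. Subtract (−8)·D = 16x² + 40x − 8. Remainder: x + 7.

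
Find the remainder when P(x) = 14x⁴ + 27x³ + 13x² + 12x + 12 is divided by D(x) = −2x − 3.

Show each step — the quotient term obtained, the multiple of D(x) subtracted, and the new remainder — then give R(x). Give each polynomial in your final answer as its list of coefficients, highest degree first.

Step 1: lead(14x⁴ + 27x³ + 13x² + 12x + 12) ÷ lead(D) = 14x⁴ ÷ −2x = −7x³. Subtract (−7x³)·D = 14x⁴ + 21x³. Remainder: 6x³ + 13x² + 12x + 12.
Step 2: lead(6x³ + 13x² + 12x + 12) ÷ lead(D) = 6x³ ÷ −2x = −3x². Subtract (−3x²)·D = 6x³ + 9x². Remainder: 4x² + 12x + 12.
Step 3: lead(4x² + 12x + 12) ÷ lead(D) = 4x² ÷ −2x = −2x. Subtract (−2x)·D = 4x² + 6x. Remainder: 6x + 12.
Step 4: lead(6x + 12) ÷ lead(D) = 6x ÷ −2x = −3. Subtract (−3)·D = 6x + 9. Remainder: 3.

R = [3]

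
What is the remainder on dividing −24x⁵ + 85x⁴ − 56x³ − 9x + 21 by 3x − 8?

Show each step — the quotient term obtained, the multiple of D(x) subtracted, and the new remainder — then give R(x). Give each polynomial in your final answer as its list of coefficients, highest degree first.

R = [-3]

Step 1: lead(−24x⁵ + 85x⁴ − 56x³ − 9x + 21) ÷ lead(D) = −24x⁵ ÷ 3x = −8x⁴. Subtract (−8x⁴)·D = −24x⁵ + 64x⁴. Remainder: 21x⁴ − 56x³ − 9x + 21.
Step 2: lead(21x⁴ − 56x³ − 9x + 21) ÷ lead(D) = 21x⁴ ÷ 3x = 7x³. Subtract (7x³)·D = 21x⁴ − 56x³. Remainder: −9x + 21.
Step 3: lead(−9x + 21) ÷ lead(D) = −9x ÷ 3x = −3. Subtract (−3)·D = −9x + 24. Remainder: −3.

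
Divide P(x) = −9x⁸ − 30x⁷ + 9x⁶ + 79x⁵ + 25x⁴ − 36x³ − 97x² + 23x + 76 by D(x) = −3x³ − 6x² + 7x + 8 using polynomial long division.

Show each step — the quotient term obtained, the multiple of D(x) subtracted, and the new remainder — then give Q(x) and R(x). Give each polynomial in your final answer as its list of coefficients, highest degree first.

Step 1: lead(−9x⁸ − 30x⁷ + 9x⁶ + 79x⁵ + 25x⁴ − 36x³ − 97x² + 23x + 76) ÷ lead(D) = −9x⁸ ÷ −3x³ = 3x⁵. Subtract (3x⁵)·D = −9x⁸ − 18x⁷ + 21x⁶ + 24x⁵. Remainder: −12x⁷ − 12x⁶ + 55x⁵ + 25x⁴ − 36x³ − 97x² + 23x + 76.
Step 2: lead(−12x⁷ − 12x⁶ + 55x⁵ + 25x⁴ − 36x³ − 97x² + 23x + 76) ÷ lead(D) = −12x⁷ ÷ −3x³ = 4x⁴. Subtract (4x⁴)·D = −12x⁷ − 24x⁶ + 28x⁵ + 32x⁴. Remainder: 12x⁶ + 27x⁵ − 7x⁴ − 36x³ − 97x² + 23x + 76.
Step 3: lead(12x⁶ + 27x⁵ − 7x⁴ − 36x³ − 97x² + 23x + 76) ÷ lead(D) = 12x⁶ ÷ −3x³ = −4x³. Subtract (−4x³)·D = 12x⁶ + 24x⁵ − 28x⁴ − 32x³. Remainder: 3x⁵ + 21x⁴ − 4x³ − 97x² + 23x + 76.
Step 4: lead(3x⁵ + 21x⁴ − 4x³ − 97x² + 23x + 76) ÷ lead(D) = 3x⁵ ÷ −3x³ = −x². Subtract (−x²)·D = 3x⁵ + 6x⁴ − 7x³ − 8x². Remainder: 15x⁴ + 3x³ − 89x² + 23x + 76.
Step 5: lead(15x⁴ + 3x³ − 89x² + 23x + 76) ÷ lead(D) = 15x⁴ ÷ −3x³ = −5x. Subtract (−5x)·D = 15x⁴ + 30x³ − 35x² − 40x. Remainder: −27x³ − 54x² + 63x + 76.
Step 6: lead(−27x³ − 54x² + 63x + 76) ÷ lead(D) = −27x³ ÷ −3x³ = 9. Subtract (9)·D = −27x³ − 54x² + 63x + 72. Remainder: 4.

Q = [3, 4, -4, -1, -5, 9]; R = [4]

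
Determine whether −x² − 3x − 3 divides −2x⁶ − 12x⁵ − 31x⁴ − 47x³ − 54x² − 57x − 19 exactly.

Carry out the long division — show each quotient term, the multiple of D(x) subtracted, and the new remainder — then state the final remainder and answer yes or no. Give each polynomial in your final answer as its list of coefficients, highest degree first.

Step 1: lead(−2x⁶ − 12x⁵ − 31x⁴ − 47x³ − 54x² − 57x − 19) ÷ lead(D) = −2x⁶ ÷ −x² = 2x⁴. Subtract (2x⁴)·D = −2x⁶ − 6x⁵ − 6x⁴. Remainder: −6x⁵ − 25x⁴ − 47x³ − 54x² − 57x − 19.
Step 2: lead(−6x⁵ − 25x⁴ − 47x³ − 54x² − 57x − 19) ÷ lead(D) = −6x⁵ ÷ −x² = 6x³. Subtract (6x³)·D = −6x⁵ − 18x⁴ − 18x³. Remainder: −7x⁴ − 29x³ − 54x² − 57x − 19.
Step 3: lead(−7x⁴ − 29x³ − 54x² − 57x − 19) ÷ lead(D) = −7x⁴ ÷ −x² = 7x². Subtract (7x²)·D = −7x⁴ − 21x³ − 21x². Remainder: −8x³ − 33x² − 57x − 19.
Step 4: lead(−8x³ − 33x² − 57x − 19) ÷ lead(D) = −8x³ ÷ −x² = 8x. Subtract (8x)·D = −8x³ − 24x² − 24x. Remainder: −9x² − 33x − 19.
Step 5: lead(−9x² − 33x − 19) ÷ lead(D) = −9x² ÷ −x² = 9. Subtract (9)·D = −9x² − 27x − 27. Remainder: −6x + 8.

R = [-6, 8], so D(x) is not a factor of P(x). no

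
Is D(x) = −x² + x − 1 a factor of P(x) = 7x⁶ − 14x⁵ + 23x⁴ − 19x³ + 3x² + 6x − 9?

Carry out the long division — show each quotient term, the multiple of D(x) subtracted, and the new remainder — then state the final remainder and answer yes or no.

Step 1: lead(7x⁶ − 14x⁵ + 23x⁴ − 19x³ + 3x² + 6x − 9) ÷ lead(D) = 7x⁶ ÷ −x² = −7x⁴. Subtract (−7x⁴)·D = 7x⁶ − 7x⁵ + 7x⁴. Remainder: −7x⁵ + 16x⁴ − 19x³ + 3x² + 6x − 9.
Step 2: lead(−7x⁵ + 16x⁴ − 19x³ + 3x² + 6x − 9) ÷ lead(D) = −7x⁵ ÷ −x² = 7x³. Subtract (7x³)·D = −7x⁵ + 7x⁴ − 7x³. Remainder: 9x⁴ − 12x³ + 3x² + 6x − 9.
Step 3: lead(9x⁴ − 12x³ + 3x² + 6x − 9) ÷ lead(D) = 9x⁴ ÷ −x² = −9x². Subtract (−9x²)·D = 9x⁴ − 9x³ + 9x². Remainder: −3x³ − 6x² + 6x − 9.
Step 4: lead(−3x³ − 6x² + 6x − 9) ÷ lead(D) = −3x³ ÷ −x² = 3x. Subtract (3x)·D = −3x³ + 3x² − 3x. Remainder: −9x² + 9x − 9.
Step 5: lead(−9x² + 9x − 9) ÷ lead(D) = −9x² ÷ −x² = 9. Subtract (9)·D = −9x² + 9x − 9. Remainder: 0.

R(x) = 0, so D(x) is a factor of P(x). yes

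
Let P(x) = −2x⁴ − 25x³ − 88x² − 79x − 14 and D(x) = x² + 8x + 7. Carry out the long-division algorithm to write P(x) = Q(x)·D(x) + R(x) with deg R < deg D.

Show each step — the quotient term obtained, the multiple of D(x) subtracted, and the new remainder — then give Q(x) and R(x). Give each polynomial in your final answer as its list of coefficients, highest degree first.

Q = [-2, -9, -2]; R = [0]

Step 1: lead(−2x⁴ − 25x³ − 88x² − 79x − 14) ÷ lead(D) = −2x⁴ ÷ x² = −2x². Subtract (−2x²)·D = −2x⁴ − 16x³ − 14x². Remainder: −9x³ − 74x² − 79x − 14.
Step 2: lead(−9x³ − 74x² − 79x − 14) ÷ lead(D) = −9x³ ÷ x² = −9x. Subtract (−9x)·D = −9x³ − 72x² − 63x. Remainder: −2x² − 16x − 14.
Step 3: lead(−2x² − 16x − 14) ÷ lead(D) = −2x² ÷ x² = −2. Subtract (−2)·D = −2x² − 16x − 14. Remainder: 0.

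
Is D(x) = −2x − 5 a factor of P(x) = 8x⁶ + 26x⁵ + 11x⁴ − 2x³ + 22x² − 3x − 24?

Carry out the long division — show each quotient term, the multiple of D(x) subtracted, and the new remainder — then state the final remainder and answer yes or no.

Step 1: lead(8x⁶ + 26x⁵ + 11x⁴ − 2x³ + 22x² − 3x − 24) ÷ lead(D) = 8x⁶ ÷ −2x = −4x⁵. Subtract (−4x⁵)·D = 8x⁶ + 20x⁵. Remainder: 6x⁵ + 11x⁴ − 2x³ + 22x² − 3x − 24.
Step 2: lead(6x⁵ + 11x⁴ − 2x³ + 22x² − 3x − 24) ÷ lead(D) = 6x⁵ ÷ −2x = −3x⁴. Subtract (−3x⁴)·D = 6x⁵ + 15x⁴. Remainder: −4x⁴ − 2x³ + 22x² − 3x − 24.
Step 3: lead(−4x⁴ − 2x³ + 22x² − 3x − 24) ÷ lead(D) = −4x⁴ ÷ −2x = 2x³. Subtract (2x³)·D = −4x⁴ − 10x³. Remainder: 8x³ + 22x² − 3x − 24.
Step 4: lead(8x³ + 22x² − 3x − 24) ÷ lead(D) = 8x³ ÷ −2x = −4x². Subtract (−4x²)·D = 8x³ + 20x². Remainder: 2x² − 3x − 24.
Step 5: lead(2x² − 3x − 24) ÷ lead(D) = 2x² ÷ −2x = −x. Subtract (−x)·D = 2x² + 5x. Remainder: −8x − 24.
Step 6: lead(−8x − 24) ÷ lead(D) = −8x ÷ −2x = 4. Subtract (4)·D = −8x − 20. Remainder: −4.

R(x) = −4, so D(x) is not a factor of P(x). no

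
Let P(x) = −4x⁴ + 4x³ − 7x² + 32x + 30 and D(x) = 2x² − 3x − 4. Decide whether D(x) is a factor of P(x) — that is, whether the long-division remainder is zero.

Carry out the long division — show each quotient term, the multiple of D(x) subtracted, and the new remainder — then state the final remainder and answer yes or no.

R(x) = x − 6, so D(x) is not a factor of P(x). no

Step 1: lead(−4x⁴ + 4x³ − 7x² + 32x + 30) ÷ lead(D) = −4x⁴ ÷ 2x² = −2x². Subtract (−2x²)·D = −4x⁴ + 6x³ + 8x². Remainder: −2x³ − 15x² + 32x + 30.
Step 2: lead(−2x³ − 15x² + 32x + 30) ÷ lead(D) = −2x³ ÷ 2x² = −x. Subtract (−x)·D = −2x³ + 3x² + 4x. Remainder: −18x² + 28x + 30.
Step 3: lead(−18x² + 28x + 30) ÷ lead(D) = −18x² ÷ 2x² = −9. Subtract (−9)·D = −18x² + 27x + 36. Remainder: x − 6.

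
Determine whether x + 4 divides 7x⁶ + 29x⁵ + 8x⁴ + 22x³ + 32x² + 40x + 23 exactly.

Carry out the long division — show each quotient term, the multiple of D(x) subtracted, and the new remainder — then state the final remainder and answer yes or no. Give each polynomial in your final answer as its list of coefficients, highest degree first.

Step 1: lead(7x⁶ + 29x⁵ + 8x⁴ + 22x³ + 32x² + 40x + 23) ÷ lead(D) = 7x⁶ ÷ x = 7x⁵. Subtract (7x⁵)·D = 7x⁶ + 28x⁵. Remainder: x⁵ + 8x⁴ + 22x³ + 32x² + 40x + 23.
Step 2: lead(x⁵ + 8x⁴ + 22x³ + 32x² + 40x + 23) ÷ lead(D) = x⁵ ÷ x = x⁴. Subtract (x⁴)·D = x⁵ + 4x⁴. Remainder: 4x⁴ + 22x³ + 32x² + 40x + 23.
Step 3: lead(4x⁴ + 22x³ + 32x² + 40x + 23) ÷ lead(D) = 4x⁴ ÷ x = 4x³. Subtract (4x³)·D = 4x⁴ + 16x³. Remainder: 6x³ + 32x² + 40x + 23.
Step 4: lead(6x³ + 32x² + 40x + 23) ÷ lead(D) = 6x³ ÷ x = 6x². Subtract (6x²)·D = 6x³ + 24x². Remainder: 8x² + 40x + 23.
Step 5: lead(8x² + 40x + 23) ÷ lead(D) = 8x² ÷ x = 8x. Subtract (8x)·D = 8x² + 32x. Remainder: 8x + 23.
Step 6: lead(8x + 23) ÷ lead(D) = 8x ÷ x = 8. Subtract (8)·D = 8x + 32. Remainder: −9.

R = [-9], so D(x) is not a factor of P(x). no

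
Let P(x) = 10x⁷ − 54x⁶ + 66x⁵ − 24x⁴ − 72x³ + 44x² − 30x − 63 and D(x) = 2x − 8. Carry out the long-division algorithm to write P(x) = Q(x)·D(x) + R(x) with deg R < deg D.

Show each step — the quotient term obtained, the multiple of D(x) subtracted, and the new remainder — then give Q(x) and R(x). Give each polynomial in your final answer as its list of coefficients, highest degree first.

Step 1: lead(10x⁷ − 54x⁶ + 66x⁵ − 24x⁴ − 72x³ + 44x² − 30x − 63) ÷ lead(D) = 10x⁷ ÷ 2x = 5x⁶. Subtract (5x⁶)·D = 10x⁷ − 40x⁶. Remainder: −14x⁶ + 66x⁵ − 24x⁴ − 72x³ + 44x² − 30x − 63.
Step 2: lead(−14x⁶ + 66x⁵ − 24x⁴ − 72x³ + 44x² − 30x − 63) ÷ lead(D) = −14x⁶ ÷ 2x = −7x⁵. Subtract (−7x⁵)·D = −14x⁶ + 56x⁵. Remainder: 10x⁵ − 24x⁴ − 72x³ + 44x² − 30x − 63.
Step 3: lead(10x⁵ − 24x⁴ − 72x³ + 44x² − 30x − 63) ÷ lead(D) = 10x⁵ ÷ 2x = 5x⁴. Subtract (5x⁴)·D = 10x⁵ − 40x⁴. Remainder: 16x⁴ − 72x³ + 44x² − 30x − 63.
Step 4: lead(16x⁴ − 72x³ + 44x² − 30x − 63) ÷ lead(D) = 16x⁴ ÷ 2x = 8x³. Subtract (8x³)·D = 16x⁴ − 64x³. Remainder: −8x³ + 44x² − 30x − 63.
Step 5: lead(−8x³ + 44x² − 30x − 63) ÷ lead(D) = −8x³ ÷ 2x = −4x². Subtract (−4x²)·D = −8x³ + 32x². Remainder: 12x² − 30x − 63.
Step 6: lead(12x² − 30x − 63) ÷ lead(D) = 12x² ÷ 2x = 6x. Subtract (6x)·D = 12x² − 48x. Remainder: 18x − 63.
Step 7: lead(18x − 63) ÷ lead(D) = 18x ÷ 2x = 9. Subtract (9)·D = 18x − 72. Remainder: 9.

Q = [5, -7, 5, 8, -4, 6, 9]; R = [9]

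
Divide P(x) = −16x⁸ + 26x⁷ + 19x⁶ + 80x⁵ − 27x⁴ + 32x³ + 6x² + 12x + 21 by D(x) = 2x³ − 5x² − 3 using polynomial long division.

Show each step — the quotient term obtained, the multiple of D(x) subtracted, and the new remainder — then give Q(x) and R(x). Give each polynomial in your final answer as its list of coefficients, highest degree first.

Step 1: lead(−16x⁸ + 26x⁷ + 19x⁶ + 80x⁵ − 27x⁴ + 32x³ + 6x² + 12x + 21) ÷ lead(D) = −16x⁸ ÷ 2x³ = −8x⁵. Subtract (−8x⁵)·D = −16x⁸ + 40x⁷ + 24x⁵. Remainder: −14x⁷ + 19x⁶ + 56x⁵ − 27x⁴ + 32x³ + 6x² + 12x + 21.
Step 2: lead(−14x⁷ + 19x⁶ + 56x⁵ − 27x⁴ + 32x³ + 6x² + 12x + 21) ÷ lead(D) = −14x⁷ ÷ 2x³ = −7x⁴. Subtract (−7x⁴)·D = −14x⁷ + 35x⁶ + 21x⁴. Remainder: −16x⁶ + 56x⁵ − 48x⁴ + 32x³ + 6x² + 12x + 21.
Step 3: lead(−16x⁶ + 56x⁵ − 48x⁴ + 32x³ + 6x² + 12x + 21) ÷ lead(D) = −16x⁶ ÷ 2x³ = −8x³. Subtract (−8x³)·D = −16x⁶ + 40x⁵ + 24x³. Remainder: 16x⁵ − 48x⁴ + 8x³ + 6x² + 12x + 21.
Step 4: lead(16x⁵ − 48x⁴ + 8x³ + 6x² + 12x + 21) ÷ lead(D) = 16x⁵ ÷ 2x³ = 8x². Subtract (8x²)·D = 16x⁵ − 40x⁴ − 24x². Remainder: −8x⁴ + 8x³ + 30x² + 12x + 21.
Step 5: lead(−8x⁴ + 8x³ + 30x² + 12x + 21) ÷ lead(D) = −8x⁴ ÷ 2x³ = −4x. Subtract (−4x)·D = −8x⁴ + 20x³ + 12x. Remainder: −12x³ + 30x² + 21.
Step 6: lead(−12x³ + 30x² + 21) ÷ lead(D) = −12x³ ÷ 2x³ = −6. Subtract (−6)·D = −12x³ + 30x² + 18. Remainder: 3.

Q = [-8, -7, -8, 8, -4, -6]; R = [3]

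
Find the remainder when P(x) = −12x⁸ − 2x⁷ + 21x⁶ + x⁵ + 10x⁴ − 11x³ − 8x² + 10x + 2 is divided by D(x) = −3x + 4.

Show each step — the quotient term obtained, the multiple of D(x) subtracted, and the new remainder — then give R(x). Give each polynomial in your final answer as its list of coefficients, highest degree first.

R = [-6]

Step 1: lead(−12x⁸ − 2x⁷ + 21x⁶ + x⁵ + 10x⁴ − 11x³ − 8x² + 10x + 2) ÷ lead(D) = −12x⁸ ÷ −3x = 4x⁷. Subtract (4x⁷)·D = −12x⁸ + 16x⁷. Remainder: −18x⁷ + 21x⁶ + x⁵ + 10x⁴ − 11x³ − 8x² + 10x + 2.
Step 2: lead(−18x⁷ + 21x⁶ + x⁵ + 10x⁴ − 11x³ − 8x² + 10x + 2) ÷ lead(D) = −18x⁷ ÷ −3x = 6x⁶. Subtract (6x⁶)·D = −18x⁷ + 24x⁶. Remainder: −3x⁶ + x⁵ + 10x⁴ − 11x³ − 8x² + 10x + 2.
Step 3: lead(−3x⁶ + x⁵ + 10x⁴ − 11x³ − 8x² + 10x + 2) ÷ lead(D) = −3x⁶ ÷ −3x = x⁵. Subtract (x⁵)·D = −3x⁶ + 4x⁵. Remainder: −3x⁵ + 10x⁴ − 11x³ − 8x² + 10x + 2.
Step 4: lead(−3x⁵ + 10x⁴ − 11x³ − 8x² + 10x + 2) ÷ lead(D) = −3x⁵ ÷ −3x = x⁴. Subtract (x⁴)·D = −3x⁵ + 4x⁴. Remainder: 6x⁴ − 11x³ − 8x² + 10x + 2.
Step 5: lead(6x⁴ − 11x³ − 8x² + 10x + 2) ÷ lead(D) = 6x⁴ ÷ −3x = −2x³. Subtract (−2x³)·D = 6x⁴ − 8x³. Remainder: −3x³ − 8x² + 10x + 2.
Step 6: lead(−3x³ − 8x² + 10x + 2) ÷ lead(D) = −3x³ ÷ −3x = x². Subtract (x²)·D = −3x³ + 4x². Remainder: −12x² + 10x + 2.
Step 7: lead(−12x² + 10x + 2) ÷ lead(D) = −12x² ÷ −3x = 4x. Subtract (4x)·D = −12x² + 16x. Remainder: −6x + 2.
Step 8: lead(−6x + 2) ÷ lead(D) = −6x ÷ −3x = 2. Subtract (2)·D = −6x + 8. Remainder: −6.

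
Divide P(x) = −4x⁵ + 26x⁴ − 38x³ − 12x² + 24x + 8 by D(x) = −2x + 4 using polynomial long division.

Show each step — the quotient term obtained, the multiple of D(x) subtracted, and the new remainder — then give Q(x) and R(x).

Q(x) = 2x⁴ − 9x³ + x² + 8x + 4; R(x) = −8

Step 1: lead(−4x⁵ + 26x⁴ − 38x³ − 12x² + 24x + 8) ÷ lead(D) = −4x⁵ ÷ −2x = 2x⁴. Subtract (2x⁴)·D = −4x⁵ + 8x⁴. Remainder: 18x⁴ − 38x³ − 12x² + 24x + 8.
Step 2: lead(18x⁴ − 38x³ − 12x² + 24x + 8) ÷ lead(D) = 18x⁴ ÷ −2x = −9x³. Subtract (−9x³)·D = 18x⁴ − 36x³. Remainder: −2x³ − 12x² + 24x + 8.
Step 3: lead(−2x³ − 12x² + 24x + 8) ÷ lead(D) = −2x³ ÷ −2x = x². Subtract (x²)·D = −2x³ + 4x². Remainder: −16x² + 24x + 8.
Step 4: lead(−16x² + 24x + 8) ÷ lead(D) = −16x² ÷ −2x = 8x. Subtract (8x)·D = −16x² + 32x. Remainder: −8x + 8.
Step 5: lead(−8x + 8) ÷ lead(D) = −8x ÷ −2x = 4. Subtract (4)·D = −8x + 16. Remainder: −8.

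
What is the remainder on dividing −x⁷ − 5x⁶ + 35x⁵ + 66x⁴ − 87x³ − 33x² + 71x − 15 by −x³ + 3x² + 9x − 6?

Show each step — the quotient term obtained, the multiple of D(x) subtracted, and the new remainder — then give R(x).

Step 1: lead(−x⁷ − 5x⁶ + 35x⁵ + 66x⁴ − 87x³ − 33x² + 71x − 15) ÷ lead(D) = −x⁷ ÷ −x³ = x⁴. Subtract (x⁴)·D = −x⁷ + 3x⁶ + 9x⁵ − 6x⁴. Remainder: −8x⁶ + 26x⁵ + 72x⁴ − 87x³ − 33x² + 71x − 15.
Step 2: lead(−8x⁶ + 26x⁵ + 72x⁴ − 87x³ − 33x² + 71x − 15) ÷ lead(D) = −8x⁶ ÷ −x³ = 8x³. Subtract (8x³)·D = −8x⁶ + 24x⁵ + 72x⁴ − 48x³. Remainder: 2x⁵ − 39x³ − 33x² + 71x − 15.
Step 3: lead(2x⁵ − 39x³ − 33x² + 71x − 15) ÷ lead(D) = 2x⁵ ÷ −x³ = −2x². Subtract (−2x²)·D = 2x⁵ − 6x⁴ − 18x³ + 12x². Remainder: 6x⁴ − 21x³ − 45x² + 71x − 15.
Step 4: lead(6x⁴ − 21x³ − 45x² + 71x − 15) ÷ lead(D) = 6x⁴ ÷ −x³ = −6x. Subtract (−6x)·D = 6x⁴ − 18x³ − 54x² + 36x. Remainder: −3x³ + 9x² + 35x − 15.
Step 5: lead(−3x³ + 9x² + 35x − 15) ÷ lead(D) = −3x³ ÷ −x³ = 3. Subtract (3)·D = −3x³ + 9x² + 27x − 18. Remainder: 8x + 3.

R(x) = 8x + 3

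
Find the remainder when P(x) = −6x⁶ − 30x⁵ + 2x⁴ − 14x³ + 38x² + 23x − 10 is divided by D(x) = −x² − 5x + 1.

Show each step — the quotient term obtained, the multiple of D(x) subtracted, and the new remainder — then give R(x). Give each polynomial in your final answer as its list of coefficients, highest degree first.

R = [9, -6]

Step 1: lead(−6x⁶ − 30x⁵ + 2x⁴ − 14x³ + 38x² + 23x − 10) ÷ lead(D) = −6x⁶ ÷ −x² = 6x⁴. Subtract (6x⁴)·D = −6x⁶ − 30x⁵ + 6x⁴. Remainder: −4x⁴ − 14x³ + 38x² + 23x − 10.
Step 2: lead(−4x⁴ − 14x³ + 38x² + 23x − 10) ÷ lead(D) = −4x⁴ ÷ −x² = 4x². Subtract (4x²)·D = −4x⁴ − 20x³ + 4x². Remainder: 6x³ + 34x² + 23x − 10.
Step 3: lead(6x³ + 34x² + 23x − 10) ÷ lead(D) = 6x³ ÷ −x² = −6x. Subtract (−6x)·D = 6x³ + 30x² − 6x. Remainder: 4x² + 29x − 10.
Step 4: lead(4x² + 29x − 10) ÷ lead(D) = 4x² ÷ −x² = −4. Subtract (−4)·D = 4x² + 20x − 4. Remainder: 9x − 6.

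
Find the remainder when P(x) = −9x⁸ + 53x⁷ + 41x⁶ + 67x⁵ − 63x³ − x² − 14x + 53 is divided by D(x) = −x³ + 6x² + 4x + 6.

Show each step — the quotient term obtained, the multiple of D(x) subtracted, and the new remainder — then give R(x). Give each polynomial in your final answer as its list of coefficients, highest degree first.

Step 1: lead(−9x⁸ + 53x⁷ + 41x⁶ + 67x⁵ − 63x³ − x² − 14x + 53) ÷ lead(D) = −9x⁸ ÷ −x³ = 9x⁵. Subtract (9x⁵)·D = −9x⁸ + 54x⁷ + 36x⁶ + 54x⁵. Remainder: −x⁷ + 5x⁶ + 13x⁵ − 63x³ − x² − 14x + 53.
Step 2: lead(−x⁷ + 5x⁶ + 13x⁵ − 63x³ − x² − 14x + 53) ÷ lead(D) = −x⁷ ÷ −x³ = x⁴. Subtract (x⁴)·D = −x⁷ + 6x⁶ + 4x⁵ + 6x⁴. Remainder: −x⁶ + 9x⁵ − 6x⁴ − 63x³ − x² − 14x + 53.
Step 3: lead(−x⁶ + 9x⁵ − 6x⁴ − 63x³ − x² − 14x + 53) ÷ lead(D) = −x⁶ ÷ −x³ = x³. Subtract (x³)·D = −x⁶ + 6x⁵ + 4x⁴ + 6x³. Remainder: 3x⁵ − 10x⁴ − 69x³ − x² − 14x + 53.
Step 4: lead(3x⁵ − 10x⁴ − 69x³ − x² − 14x + 53) ÷ lead(D) = 3x⁵ ÷ −x³ = −3x². Subtract (−3x²)·D = 3x⁵ − 18x⁴ − 12x³ − 18x². Remainder: 8x⁴ − 57x³ + 17x² − 14x + 53.
Step 5: lead(8x⁴ − 57x³ + 17x² − 14x + 53) ÷ lead(D) = 8x⁴ ÷ −x³ = −8x. Subtract (−8x)·D = 8x⁴ − 48x³ − 32x² − 48x. Remainder: −9x³ + 49x² + 34x + 53.
Step 6: lead(−9x³ + 49x² + 34x + 53) ÷ lead(D) = −9x³ ÷ −x³ = 9. Subtract (9)·D = −9x³ + 54x² + 36x + 54. Remainder: −5x² − 2x − 1.

R = [-5, -2, -1]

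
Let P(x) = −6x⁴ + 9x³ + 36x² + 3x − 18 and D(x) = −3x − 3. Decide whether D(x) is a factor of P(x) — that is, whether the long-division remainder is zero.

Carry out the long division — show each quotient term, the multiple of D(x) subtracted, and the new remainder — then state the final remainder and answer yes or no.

R(x) = 0, so D(x) is a factor of P(x). yes

Step 1: lead(−6x⁴ + 9x³ + 36x² + 3x − 18) ÷ lead(D) = −6x⁴ ÷ −3x = 2x³. Subtract (2x³)·D = −6x⁴ − 6x³. Remainder: 15x³ + 36x² + 3x − 18.
Step 2: lead(15x³ + 36x² + 3x − 18) ÷ lead(D) = 15x³ ÷ −3x = −5x². Subtract (−5x²)·D = 15x³ + 15x². Remainder: 21x² + 3x − 18.
Step 3: lead(21x² + 3x − 18) ÷ lead(D) = 21x² ÷ −3x = −7x. Subtract (−7x)·D = 21x² + 21x. Remainder: −18x − 18.
Step 4: lead(−18x − 18) ÷ lead(D) = −18x ÷ −3x = 6. Subtract (6)·D = −18x − 18. Remainder: 0.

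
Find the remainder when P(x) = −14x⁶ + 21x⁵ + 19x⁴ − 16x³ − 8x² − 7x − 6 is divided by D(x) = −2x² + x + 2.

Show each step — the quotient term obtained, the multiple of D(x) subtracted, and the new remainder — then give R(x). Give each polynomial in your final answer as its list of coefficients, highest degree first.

Step 1: lead(−14x⁶ + 21x⁵ + 19x⁴ − 16x³ − 8x² − 7x − 6) ÷ lead(D) = −14x⁶ ÷ −2x² = 7x⁴. Subtract (7x⁴)·D = −14x⁶ + 7x⁵ + 14x⁴. Remainder: 14x⁵ + 5x⁴ − 16x³ − 8x² − 7x − 6.
Step 2: lead(14x⁵ + 5x⁴ − 16x³ − 8x² − 7x − 6) ÷ lead(D) = 14x⁵ ÷ −2x² = −7x³. Subtract (−7x³)·D = 14x⁵ − 7x⁴ − 14x³. Remainder: 12x⁴ − 2x³ − 8x² − 7x − 6.
Step 3: lead(12x⁴ − 2x³ − 8x² − 7x − 6) ÷ lead(D) = 12x⁴ ÷ −2x² = −6x². Subtract (−6x²)·D = 12x⁴ − 6x³ − 12x². Remainder: 4x³ + 4x² − 7x − 6.
Step 4: lead(4x³ + 4x² − 7x − 6) ÷ lead(D) = 4x³ ÷ −2x² = −2x. Subtract (−2x)·D = 4x³ − 2x² − 4x. Remainder: 6x² − 3x − 6.
Step 5: lead(6x² − 3x − 6) ÷ lead(D) = 6x² ÷ −2x² = −3. Subtract (−3)·D = 6x² − 3x − 6. Remainder: 0.

R = [0]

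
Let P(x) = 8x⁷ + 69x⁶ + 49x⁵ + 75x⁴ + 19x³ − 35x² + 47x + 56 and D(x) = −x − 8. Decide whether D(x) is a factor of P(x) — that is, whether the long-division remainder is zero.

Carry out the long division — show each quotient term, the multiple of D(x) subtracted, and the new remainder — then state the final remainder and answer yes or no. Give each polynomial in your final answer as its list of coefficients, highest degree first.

Step 1: lead(8x⁷ + 69x⁶ + 49x⁵ + 75x⁴ + 19x³ − 35x² + 47x + 56) ÷ lead(D) = 8x⁷ ÷ −x = −8x⁶. Subtract (−8x⁶)·D = 8x⁷ + 64x⁶. Remainder: 5x⁶ + 49x⁵ + 75x⁴ + 19x³ − 35x² + 47x + 56.
Step 2: lead(5x⁶ + 49x⁵ + 75x⁴ + 19x³ − 35x² + 47x + 56) ÷ lead(D) = 5x⁶ ÷ −x = −5x⁵. Subtract (−5x⁵)·D = 5x⁶ + 40x⁵. Remainder: 9x⁵ + 75x⁴ + 19x³ − 35x² + 47x + 56.
Step 3: lead(9x⁵ + 75x⁴ + 19x³ − 35x² + 47x + 56) ÷ lead(D) = 9x⁵ ÷ −x = −9x⁴. Subtract (−9x⁴)·D = 9x⁵ + 72x⁴. Remainder: 3x⁴ + 19x³ − 35x² + 47x + 56.
Step 4: lead(3x⁴ + 19x³ − 35x² + 47x + 56) ÷ lead(D) = 3x⁴ ÷ −x = −3x³. Subtract (−3x³)·D = 3x⁴ + 24x³. Remainder: −5x³ − 35x² + 47x + 56.
Step 5: lead(−5x³ − 35x² + 47x + 56) ÷ lead(D) = −5x³ ÷ −x = 5x². Subtract (5x²)·D = −5x³ − 40x². Remainder: 5x² + 47x + 56.
Step 6: lead(5x² + 47x + 56) ÷ lead(D) = 5x² ÷ −x = −5x. Subtract (−5x)·D = 5x² + 40x. Remainder: 7x + 56.
Step 7: lead(7x + 56) ÷ lead(D) = 7x ÷ −x = −7. Subtract (−7)·D = 7x + 56. Remainder: 0.

R = [0], so D(x) is a factor of P(x). yes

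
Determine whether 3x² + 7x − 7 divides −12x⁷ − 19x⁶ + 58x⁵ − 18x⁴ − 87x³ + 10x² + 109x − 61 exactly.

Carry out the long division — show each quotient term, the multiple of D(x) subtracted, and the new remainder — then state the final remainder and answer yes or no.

Step 1: lead(−12x⁷ − 19x⁶ + 58x⁵ − 18x⁴ − 87x³ + 10x² + 109x − 61) ÷ lead(D) = −12x⁷ ÷ 3x² = −4x⁵. Subtract (−4x⁵)·D = −12x⁷ − 28x⁶ + 28x⁵. Remainder: 9x⁶ + 30x⁵ − 18x⁴ − 87x³ + 10x² + 109x − 61.
Step 2: lead(9x⁶ + 30x⁵ − 18x⁴ − 87x³ + 10x² + 109x − 61) ÷ lead(D) = 9x⁶ ÷ 3x² = 3x⁴. Subtract (3x⁴)·D = 9x⁶ + 21x⁵ − 21x⁴. Remainder: 9x⁵ + 3x⁴ − 87x³ + 10x² + 109x − 61.
Step 3: lead(9x⁵ + 3x⁴ − 87x³ + 10x² + 109x − 61) ÷ lead(D) = 9x⁵ ÷ 3x² = 3x³. Subtract (3x³)·D = 9x⁵ + 21x⁴ − 21x³. Remainder: −18x⁴ − 66x³ + 10x² + 109x − 61.
Step 4: lead(−18x⁴ − 66x³ + 10x² + 109x − 61) ÷ lead(D) = −18x⁴ ÷ 3x² = −6x². Subtract (−6x²)·D = −18x⁴ − 42x³ + 42x². Remainder: −24x³ − 32x² + 109x − 61.
Step 5: lead(−24x³ − 32x² + 109x − 61) ÷ lead(D) = −24x³ ÷ 3x² = −8x. Subtract (−8x)·D = −24x³ − 56x² + 56x. Remainder: 24x² + 53x − 61.
Step 6: lead(24x² + 53x − 61) ÷ lead(D) = 24x² ÷ 3x² = 8. Subtract (8)·D = 24x² + 56x − 56. Remainder: −3x − 5.

R(x) = −3x − 5, so D(x) is not a factor of P(x). no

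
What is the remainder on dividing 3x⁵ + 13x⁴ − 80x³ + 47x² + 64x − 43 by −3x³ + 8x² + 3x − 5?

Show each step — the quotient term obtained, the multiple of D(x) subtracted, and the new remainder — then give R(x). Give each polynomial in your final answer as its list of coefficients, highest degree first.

Step 1: lead(3x⁵ + 13x⁴ − 80x³ + 47x² + 64x − 43) ÷ lead(D) = 3x⁵ ÷ −3x³ = −x². Subtract (−x²)·D = 3x⁵ − 8x⁴ − 3x³ + 5x². Remainder: 21x⁴ − 77x³ + 42x² + 64x − 43.
Step 2: lead(21x⁴ − 77x³ + 42x² + 64x − 43) ÷ lead(D) = 21x⁴ ÷ −3x³ = −7x. Subtract (−7x)·D = 21x⁴ − 56x³ − 21x² + 35x. Remainder: −21x³ + 63x² + 29x − 43.
Step 3: lead(−21x³ + 63x² + 29x − 43) ÷ lead(D) = −21x³ ÷ −3x³ = 7. Subtract (7)·D = −21x³ + 56x² + 21x − 35. Remainder: 7x² + 8x − 8.

R = [7, 8, -8]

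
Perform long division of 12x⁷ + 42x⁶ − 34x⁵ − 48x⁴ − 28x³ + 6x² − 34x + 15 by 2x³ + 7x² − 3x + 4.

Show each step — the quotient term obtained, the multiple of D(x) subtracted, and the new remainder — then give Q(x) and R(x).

Q(x) = 6x⁴ − 8x² − 8x + 2; R(x) = 4x + 7

Step 1: lead(12x⁷ + 42x⁶ − 34x⁵ − 48x⁴ − 28x³ + 6x² − 34x + 15) ÷ lead(D) = 12x⁷ ÷ 2x³ = 6x⁴. Subtract (6x⁴)·D = 12x⁷ + 42x⁶ − 18x⁵ + 24x⁴. Remainder: −16x⁵ − 72x⁴ − 28x³ + 6x² − 34x + 15.
Step 2: lead(−16x⁵ − 72x⁴ − 28x³ + 6x² − 34x + 15) ÷ lead(D) = −16x⁵ ÷ 2x³ = −8x². Subtract (−8x²)·D = −16x⁵ − 56x⁴ + 24x³ − 32x². Remainder: −16x⁴ − 52x³ + 38x² − 34x + 15.
Step 3: lead(−16x⁴ − 52x³ + 38x² − 34x + 15) ÷ lead(D) = −16x⁴ ÷ 2x³ = −8x. Subtract (−8x)·D = −16x⁴ − 56x³ + 24x² − 32x. Remainder: 4x³ + 14x² − 2x + 15.
Step 4: lead(4x³ + 14x² − 2x + 15) ÷ lead(D) = 4x³ ÷ 2x³ = 2. Subtract (2)·D = 4x³ + 14x² − 6x + 8. Remainder: 4x + 7.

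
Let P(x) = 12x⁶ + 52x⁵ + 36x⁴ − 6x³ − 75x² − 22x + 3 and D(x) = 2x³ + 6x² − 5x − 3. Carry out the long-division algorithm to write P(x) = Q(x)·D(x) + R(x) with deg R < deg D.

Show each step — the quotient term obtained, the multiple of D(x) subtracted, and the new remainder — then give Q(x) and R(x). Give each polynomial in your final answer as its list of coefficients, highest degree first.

Step 1: lead(12x⁶ + 52x⁵ + 36x⁴ − 6x³ − 75x² − 22x + 3) ÷ lead(D) = 12x⁶ ÷ 2x³ = 6x³. Subtract (6x³)·D = 12x⁶ + 36x⁵ − 30x⁴ − 18x³. Remainder: 16x⁵ + 66x⁴ + 12x³ − 75x² − 22x + 3.
Step 2: lead(16x⁵ + 66x⁴ + 12x³ − 75x² − 22x + 3) ÷ lead(D) = 16x⁵ ÷ 2x³ = 8x². Subtract (8x²)·D = 16x⁵ + 48x⁴ − 40x³ − 24x². Remainder: 18x⁴ + 52x³ − 51x² − 22x + 3.
Step 3: lead(18x⁴ + 52x³ − 51x² − 22x + 3) ÷ lead(D) = 18x⁴ ÷ 2x³ = 9x. Subtract (9x)·D = 18x⁴ + 54x³ − 45x² − 27x. Remainder: −2x³ − 6x² + 5x + 3.
Step 4: lead(−2x³ − 6x² + 5x + 3) ÷ lead(D) = −2x³ ÷ 2x³ = −1. Subtract (−1)·D = −2x³ − 6x² + 5x + 3. Remainder: 0.

Q = [6, 8, 9, -1]; R = [0]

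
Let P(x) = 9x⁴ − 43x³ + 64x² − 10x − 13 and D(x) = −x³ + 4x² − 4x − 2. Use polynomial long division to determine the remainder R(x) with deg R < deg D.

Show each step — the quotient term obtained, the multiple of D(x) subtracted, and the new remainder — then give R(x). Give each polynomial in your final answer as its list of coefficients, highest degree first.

Step 1: lead(9x⁴ − 43x³ + 64x² − 10x − 13) ÷ lead(D) = 9x⁴ ÷ −x³ = −9x. Subtract (−9x)·D = 9x⁴ − 36x³ + 36x² + 18x. Remainder: −7x³ + 28x² − 28x − 13.
Step 2: lead(−7x³ + 28x² − 28x − 13) ÷ lead(D) = −7x³ ÷ −x³ = 7. Subtract (7)·D = −7x³ + 28x² − 28x − 14. Remainder: 1.

R = [1]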